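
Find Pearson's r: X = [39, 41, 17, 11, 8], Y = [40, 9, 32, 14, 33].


Mean X = 23.2000, Mean Y = 25.6000
SD X = 14.034244, SD Y = 11.943199
Cov = -15.720000
r = -15.720000/(14.034244*11.943199) = -0.0938

r = -0.0938


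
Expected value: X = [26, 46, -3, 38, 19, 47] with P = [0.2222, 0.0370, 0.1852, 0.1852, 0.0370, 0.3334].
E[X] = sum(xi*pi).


E[X] = 26*0.2222 + 46*0.0370 - 3*0.1852 + 38*0.1852 + 19*0.0370 + 47*0.3334
= 5.7772 + 1.7020 - 0.5556 + 7.0376 + 0.7030 + 15.6698
= 30.3340

E[X] = 30.3340


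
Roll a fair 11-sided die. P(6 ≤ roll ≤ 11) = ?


Favorable outcomes (6 ≤ roll ≤ 11): 6
Total outcomes = 11
P = 6/11 = 0.5455

P = 0.5455


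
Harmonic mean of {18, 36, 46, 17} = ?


Sum of reciprocals = 1/18 + 1/36 + 1/46 + 1/17 = 0.163896
HM = 4/0.163896 = 24.4057

HM = 24.4057


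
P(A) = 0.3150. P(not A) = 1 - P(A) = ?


P(not A) = 1 - 0.3150 = 0.6850

P(not A) = 0.6850


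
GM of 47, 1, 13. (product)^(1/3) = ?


Product = 47 × 1 × 13 = 611
GM = 611^(1/3) = 8.4856

GM = 8.4856


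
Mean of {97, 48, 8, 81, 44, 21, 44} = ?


Sum = 97 + 48 + 8 + 81 + 44 + 21 + 44 = 343
n = 7
Mean = 343/7 = 49.0000

Mean = 49.0000


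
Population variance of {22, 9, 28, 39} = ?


Mean = 24.5000
Squared deviations: 6.2500, 240.2500, 12.2500, 210.2500
Sum = 469.0000
Variance = 469.0000/4 = 117.2500

Variance = 117.2500


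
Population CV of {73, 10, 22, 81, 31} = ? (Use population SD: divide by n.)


Mean = 43.4000
SD = 28.3450
CV = (28.3450/43.4000)*100 = 65.3111%

CV = 65.3111%


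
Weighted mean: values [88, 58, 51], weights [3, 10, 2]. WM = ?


Numerator = 88*3 + 58*10 + 51*2 = 946
Denominator = 3 + 10 + 2 = 15
WM = 946/15 = 63.0667

WM = 63.0667


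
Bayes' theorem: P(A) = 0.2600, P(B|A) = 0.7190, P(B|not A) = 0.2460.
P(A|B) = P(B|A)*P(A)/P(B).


P(B) = P(B|A)*P(A) + P(B|A')*P(A')
= 0.7190*0.2600 + 0.2460*0.7400
= 0.186940 + 0.182040 = 0.368980
P(A|B) = 0.186940/0.368980 = 0.5066

P(A|B) = 0.5066


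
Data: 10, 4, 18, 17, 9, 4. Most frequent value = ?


Frequencies: 4:2, 9:1, 10:1, 17:1, 18:1
Max frequency = 2
Mode = 4

Mode = 4


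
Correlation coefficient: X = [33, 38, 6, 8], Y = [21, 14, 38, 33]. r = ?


Mean X = 21.2500, Mean Y = 26.5000
SD X = 14.376630, SD Y = 9.500000
Cov = -133.875000
r = -133.875000/(14.376630*9.500000) = -0.9802

r = -0.9802


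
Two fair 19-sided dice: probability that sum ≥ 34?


Total outcomes = 19×19 = 361
Favorable (sum ≥ 34): 15
P = 15/361 = 0.0416

P = 0.0416


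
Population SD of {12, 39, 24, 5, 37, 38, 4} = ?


Mean = 22.7143
Variance = 211.9184
SD = sqrt(211.9184) = 14.5574

SD = 14.5574


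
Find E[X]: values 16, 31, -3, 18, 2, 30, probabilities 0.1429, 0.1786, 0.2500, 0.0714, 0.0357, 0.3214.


E[X] = 16*0.1429 + 31*0.1786 - 3*0.2500 + 18*0.0714 + 2*0.0357 + 30*0.3214
= 2.2864 + 5.5366 - 0.7500 + 1.2852 + 0.0714 + 9.6420
= 18.0716

E[X] = 18.0716


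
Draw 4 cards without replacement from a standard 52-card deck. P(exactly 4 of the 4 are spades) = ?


Hypergeometric: P(X=4) = C(13,4)·C(39,0) / C(52,4)
= 715 × 1 / 270725
= 715/270725 = 0.0026

P = 0.0026


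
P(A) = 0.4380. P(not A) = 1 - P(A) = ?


P(not A) = 1 - 0.4380 = 0.5620

P(not A) = 0.5620


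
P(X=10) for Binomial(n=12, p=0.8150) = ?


C(12,10) = 66
p^10 = 0.129293
(1-p)^2 = 0.034225
P = 66 * 0.129293 * 0.034225 = 0.2921

P(X=10) = 0.2921


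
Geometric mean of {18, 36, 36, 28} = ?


Product = 18 × 36 × 36 × 28 = 653184
GM = 653184^(1/4) = 28.4288

GM = 28.4288


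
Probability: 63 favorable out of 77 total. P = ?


P = 63/77 = 0.8182

P = 0.8182


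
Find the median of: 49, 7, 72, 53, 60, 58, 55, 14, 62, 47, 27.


Sorted: 7, 14, 27, 47, 49, 53, 55, 58, 60, 62, 72
n = 11 (odd)
Middle value = 53

Median = 53


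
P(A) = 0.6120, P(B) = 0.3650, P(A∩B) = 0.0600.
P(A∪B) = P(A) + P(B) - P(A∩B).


P(A∪B) = 0.6120 + 0.3650 - 0.0600
= 0.9770 - 0.0600
= 0.9170

P(A∪B) = 0.9170


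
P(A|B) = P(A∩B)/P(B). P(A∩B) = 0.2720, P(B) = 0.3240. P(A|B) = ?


P(A|B) = 0.2720/0.3240 = 0.8395

P(A|B) = 0.8395


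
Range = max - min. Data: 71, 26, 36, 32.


Max = 71, Min = 26
Range = 71 - 26 = 45

Range = 45


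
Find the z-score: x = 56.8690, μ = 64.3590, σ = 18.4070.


z = (56.8690 - 64.3590)/18.4070
= -7.4900/18.4070
= -0.4069

z = -0.4069


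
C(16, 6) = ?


C(16,6) = 16!/(6! × 10!)
= 20922789888000/(720 × 3628800)
= 8008

C(16,6) = 8008


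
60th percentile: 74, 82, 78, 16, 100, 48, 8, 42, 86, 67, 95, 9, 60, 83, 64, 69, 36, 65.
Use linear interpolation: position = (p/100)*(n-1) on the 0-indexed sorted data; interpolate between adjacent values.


Sorted: 8, 9, 16, 36, 42, 48, 60, 64, 65, 67, 69, 74, 78, 82, 83, 86, 95, 100
n = 18
Index = 60/100 * 17 = 10.2000
Lower = data[10] = 69, Upper = data[11] = 74
P60 = 69 + 0.2000*(5) = 70.0000

P60 = 70.0000


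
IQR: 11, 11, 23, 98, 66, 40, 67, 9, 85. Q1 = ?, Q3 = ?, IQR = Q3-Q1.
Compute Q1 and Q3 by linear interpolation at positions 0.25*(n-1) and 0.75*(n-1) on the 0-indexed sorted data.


Sorted: 9, 11, 11, 23, 40, 66, 67, 85, 98
Q1 (25th %ile) = 11.0000
Q3 (75th %ile) = 67.0000
IQR = 67.0000 - 11.0000 = 56.0000

IQR = 56.0000


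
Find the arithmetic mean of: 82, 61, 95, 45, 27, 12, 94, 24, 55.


Sum = 82 + 61 + 95 + 45 + 27 + 12 + 94 + 24 + 55 = 495
n = 9
Mean = 495/9 = 55.0000

Mean = 55.0000


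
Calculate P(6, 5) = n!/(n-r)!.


P(6,5) = 6!/1!
= 720/1
= 720

P(6,5) = 720


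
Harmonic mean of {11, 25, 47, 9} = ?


Sum of reciprocals = 1/11 + 1/25 + 1/47 + 1/9 = 0.263297
HM = 4/0.263297 = 15.1920

HM = 15.1920


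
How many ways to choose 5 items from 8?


C(8,5) = 8!/(5! × 3!)
= 40320/(120 × 6)
= 56

C(8,5) = 56


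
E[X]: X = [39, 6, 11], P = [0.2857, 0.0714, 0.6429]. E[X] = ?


E[X] = 39*0.2857 + 6*0.0714 + 11*0.6429
= 11.1423 + 0.4284 + 7.0719
= 18.6426

E[X] = 18.6426


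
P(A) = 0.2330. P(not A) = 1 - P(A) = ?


P(not A) = 1 - 0.2330 = 0.7670

P(not A) = 0.7670


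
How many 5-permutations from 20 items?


P(20,5) = 20!/15!
= 2432902008176640000/1307674368000
= 1860480

P(20,5) = 1860480


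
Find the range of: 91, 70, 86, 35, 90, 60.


Max = 91, Min = 35
Range = 91 - 35 = 56

Range = 56


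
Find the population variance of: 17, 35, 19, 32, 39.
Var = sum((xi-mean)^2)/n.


Mean = 28.4000
Squared deviations: 129.9600, 43.5600, 88.3600, 12.9600, 112.3600
Sum = 387.2000
Variance = 387.2000/5 = 77.4400

Variance = 77.4400


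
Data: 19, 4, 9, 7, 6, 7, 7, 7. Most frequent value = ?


Frequencies: 4:1, 6:1, 7:4, 9:1, 19:1
Max frequency = 4
Mode = 7

Mode = 7


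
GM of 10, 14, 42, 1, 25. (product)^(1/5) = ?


Product = 10 × 14 × 42 × 1 × 25 = 147000
GM = 147000^(1/5) = 10.8010

GM = 10.8010


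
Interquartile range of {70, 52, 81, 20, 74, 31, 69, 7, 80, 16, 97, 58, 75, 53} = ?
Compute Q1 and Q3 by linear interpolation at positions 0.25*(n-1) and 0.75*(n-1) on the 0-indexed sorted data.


Sorted: 7, 16, 20, 31, 52, 53, 58, 69, 70, 74, 75, 80, 81, 97
Q1 (25th %ile) = 36.2500
Q3 (75th %ile) = 74.7500
IQR = 74.7500 - 36.2500 = 38.5000

IQR = 38.5000


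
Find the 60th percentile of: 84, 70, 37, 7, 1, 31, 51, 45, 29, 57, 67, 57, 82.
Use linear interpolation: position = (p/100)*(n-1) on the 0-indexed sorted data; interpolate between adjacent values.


Sorted: 1, 7, 29, 31, 37, 45, 51, 57, 57, 67, 70, 82, 84
n = 13
Index = 60/100 * 12 = 7.2000
Lower = data[7] = 57, Upper = data[8] = 57
P60 = 57 + 0.2000*(0) = 57.0000

P60 = 57.0000


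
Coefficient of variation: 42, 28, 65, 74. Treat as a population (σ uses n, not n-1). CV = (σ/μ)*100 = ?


Mean = 52.2500
SD = 18.2260
CV = (18.2260/52.2500)*100 = 34.8823%

CV = 34.8823%


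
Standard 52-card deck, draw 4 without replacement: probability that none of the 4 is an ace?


P(no aces) = (48/52) × (47/51) × (46/50) × (45/49)
= 0.7187

P = 0.7187


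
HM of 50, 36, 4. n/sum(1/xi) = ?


Sum of reciprocals = 1/50 + 1/36 + 1/4 = 0.297778
HM = 3/0.297778 = 10.0746

HM = 10.0746


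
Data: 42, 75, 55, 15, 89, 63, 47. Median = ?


Sorted: 15, 42, 47, 55, 63, 75, 89
n = 7 (odd)
Middle value = 55

Median = 55


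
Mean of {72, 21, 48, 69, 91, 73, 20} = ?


Sum = 72 + 21 + 48 + 69 + 91 + 73 + 20 = 394
n = 7
Mean = 394/7 = 56.2857

Mean = 56.2857


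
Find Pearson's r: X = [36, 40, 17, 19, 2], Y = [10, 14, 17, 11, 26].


Mean X = 22.8000, Mean Y = 15.6000
SD X = 13.789851, SD Y = 5.748043
Cov = -61.680000
r = -61.680000/(13.789851*5.748043) = -0.7782

r = -0.7782


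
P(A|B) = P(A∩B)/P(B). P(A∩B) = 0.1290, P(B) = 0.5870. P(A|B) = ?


P(A|B) = 0.1290/0.5870 = 0.2198

P(A|B) = 0.2198


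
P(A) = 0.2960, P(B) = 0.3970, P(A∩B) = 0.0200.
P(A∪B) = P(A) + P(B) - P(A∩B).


P(A∪B) = 0.2960 + 0.3970 - 0.0200
= 0.6930 - 0.0200
= 0.6730

P(A∪B) = 0.6730


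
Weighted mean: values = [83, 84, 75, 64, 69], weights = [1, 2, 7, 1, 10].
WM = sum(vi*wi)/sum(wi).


Numerator = 83*1 + 84*2 + 75*7 + 64*1 + 69*10 = 1530
Denominator = 1 + 2 + 7 + 1 + 10 = 21
WM = 1530/21 = 72.8571

WM = 72.8571


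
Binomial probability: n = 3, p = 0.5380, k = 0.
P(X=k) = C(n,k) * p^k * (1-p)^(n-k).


C(3,0) = 1
p^0 = 1.000000
(1-p)^3 = 0.098611
P = 1 * 1.000000 * 0.098611 = 0.0986

P(X=0) = 0.0986


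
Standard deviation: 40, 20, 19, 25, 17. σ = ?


Mean = 24.2000
Variance = 69.3600
SD = sqrt(69.3600) = 8.3283

SD = 8.3283


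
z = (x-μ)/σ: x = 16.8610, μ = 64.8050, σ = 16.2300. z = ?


z = (16.8610 - 64.8050)/16.2300
= -47.9440/16.2300
= -2.9540

z = -2.9540


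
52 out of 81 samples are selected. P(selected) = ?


P = 52/81 = 0.6420

P = 0.6420


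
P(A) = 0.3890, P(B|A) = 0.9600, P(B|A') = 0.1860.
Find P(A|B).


P(B) = P(B|A)*P(A) + P(B|A')*P(A')
= 0.9600*0.3890 + 0.1860*0.6110
= 0.373440 + 0.113646 = 0.487086
P(A|B) = 0.373440/0.487086 = 0.7667

P(A|B) = 0.7667


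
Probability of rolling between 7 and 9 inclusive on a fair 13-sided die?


Favorable outcomes (7 ≤ roll ≤ 9): 3
Total outcomes = 13
P = 3/13 = 0.2308

P = 0.2308


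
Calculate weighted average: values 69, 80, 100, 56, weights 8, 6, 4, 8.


Numerator = 69*8 + 80*6 + 100*4 + 56*8 = 1880
Denominator = 8 + 6 + 4 + 8 = 26
WM = 1880/26 = 72.3077

WM = 72.3077


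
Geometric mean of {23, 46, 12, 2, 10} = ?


Product = 23 × 46 × 12 × 2 × 10 = 253920
GM = 253920^(1/5) = 12.0487

GM = 12.0487


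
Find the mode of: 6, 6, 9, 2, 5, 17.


Frequencies: 2:1, 5:1, 6:2, 9:1, 17:1
Max frequency = 2
Mode = 6

Mode = 6


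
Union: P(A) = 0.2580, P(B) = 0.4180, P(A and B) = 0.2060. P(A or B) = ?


P(A∪B) = 0.2580 + 0.4180 - 0.2060
= 0.6760 - 0.2060
= 0.4700

P(A∪B) = 0.4700


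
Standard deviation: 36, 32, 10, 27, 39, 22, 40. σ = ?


Mean = 29.4286
Variance = 98.8163
SD = sqrt(98.8163) = 9.9406

SD = 9.9406


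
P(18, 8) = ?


P(18,8) = 18!/10!
= 6402373705728000/3628800
= 1764322560

P(18,8) = 1764322560


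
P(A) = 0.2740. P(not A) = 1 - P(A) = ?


P(not A) = 1 - 0.2740 = 0.7260

P(not A) = 0.7260


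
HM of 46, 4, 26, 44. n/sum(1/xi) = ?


Sum of reciprocals = 1/46 + 1/4 + 1/26 + 1/44 = 0.332928
HM = 4/0.332928 = 12.0146

HM = 12.0146


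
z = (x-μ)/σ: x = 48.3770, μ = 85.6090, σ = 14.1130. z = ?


z = (48.3770 - 85.6090)/14.1130
= -37.2320/14.1130
= -2.6381

z = -2.6381


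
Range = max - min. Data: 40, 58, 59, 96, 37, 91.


Max = 96, Min = 37
Range = 96 - 37 = 59

Range = 59


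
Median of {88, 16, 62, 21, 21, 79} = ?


Sorted: 16, 21, 21, 62, 79, 88
n = 6 (even)
Middle values: 21 and 62
Median = (21+62)/2 = 41.5000

Median = 41.5000


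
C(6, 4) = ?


C(6,4) = 6!/(4! × 2!)
= 720/(24 × 2)
= 15

C(6,4) = 15


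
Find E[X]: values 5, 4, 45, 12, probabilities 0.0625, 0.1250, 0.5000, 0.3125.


E[X] = 5*0.0625 + 4*0.1250 + 45*0.5000 + 12*0.3125
= 0.3125 + 0.5000 + 22.5000 + 3.7500
= 27.0625

E[X] = 27.0625


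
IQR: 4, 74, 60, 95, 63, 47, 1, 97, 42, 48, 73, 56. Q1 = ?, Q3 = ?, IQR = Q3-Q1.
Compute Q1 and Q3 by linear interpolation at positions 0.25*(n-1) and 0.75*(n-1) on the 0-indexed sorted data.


Sorted: 1, 4, 42, 47, 48, 56, 60, 63, 73, 74, 95, 97
Q1 (25th %ile) = 45.7500
Q3 (75th %ile) = 73.2500
IQR = 73.2500 - 45.7500 = 27.5000

IQR = 27.5000


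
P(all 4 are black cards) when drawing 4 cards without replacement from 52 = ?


P(all black cards) = (26/52) × (25/51) × (24/50) × (23/49)
= 0.0552

P = 0.0552


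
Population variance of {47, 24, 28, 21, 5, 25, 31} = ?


Mean = 25.8571
Squared deviations: 447.0204, 3.4490, 4.5918, 23.5918, 435.0204, 0.7347, 26.4490
Sum = 940.8571
Variance = 940.8571/7 = 134.4082

Variance = 134.4082


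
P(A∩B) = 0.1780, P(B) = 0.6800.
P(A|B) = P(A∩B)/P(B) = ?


P(A|B) = 0.1780/0.6800 = 0.2618

P(A|B) = 0.2618


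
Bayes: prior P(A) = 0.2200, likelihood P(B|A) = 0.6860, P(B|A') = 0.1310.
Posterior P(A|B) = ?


P(B) = P(B|A)*P(A) + P(B|A')*P(A')
= 0.6860*0.2200 + 0.1310*0.7800
= 0.150920 + 0.102180 = 0.253100
P(A|B) = 0.150920/0.253100 = 0.5963

P(A|B) = 0.5963


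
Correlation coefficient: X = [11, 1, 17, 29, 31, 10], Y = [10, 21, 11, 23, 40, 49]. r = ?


Mean X = 16.5000, Mean Y = 25.6667
SD X = 10.641898, SD Y = 14.372041
Cov = 29.000000
r = 29.000000/(10.641898*14.372041) = 0.1896

r = 0.1896


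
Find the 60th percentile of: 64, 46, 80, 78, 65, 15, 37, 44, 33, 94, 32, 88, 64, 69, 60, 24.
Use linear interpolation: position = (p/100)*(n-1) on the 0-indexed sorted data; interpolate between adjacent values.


Sorted: 15, 24, 32, 33, 37, 44, 46, 60, 64, 64, 65, 69, 78, 80, 88, 94
n = 16
Index = 60/100 * 15 = 9.0000
Lower = data[9] = 64, Upper = data[10] = 65
P60 = 64 + 0*(1) = 64.0000

P60 = 64.0000


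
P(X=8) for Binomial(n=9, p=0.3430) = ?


C(9,8) = 9
p^8 = 0.000192
(1-p)^1 = 0.657000
P = 9 * 0.000192 * 0.657000 = 0.0011

P(X=8) = 0.0011


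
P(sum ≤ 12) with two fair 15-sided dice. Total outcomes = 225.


Total outcomes = 15×15 = 225
Favorable (sum ≤ 12): 66
P = 66/225 = 0.2933

P = 0.2933


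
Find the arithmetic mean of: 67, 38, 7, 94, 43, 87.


Sum = 67 + 38 + 7 + 94 + 43 + 87 = 336
n = 6
Mean = 336/6 = 56.0000

Mean = 56.0000


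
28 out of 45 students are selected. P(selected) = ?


P = 28/45 = 0.6222

P = 0.6222


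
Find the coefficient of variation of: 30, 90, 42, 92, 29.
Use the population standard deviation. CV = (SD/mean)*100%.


Mean = 56.6000
SD = 28.4647
CV = (28.4647/56.6000)*100 = 50.2910%

CV = 50.2910%


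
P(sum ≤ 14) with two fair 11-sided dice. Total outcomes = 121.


Total outcomes = 11×11 = 121
Favorable (sum ≤ 14): 85
P = 85/121 = 0.7025

P = 0.7025


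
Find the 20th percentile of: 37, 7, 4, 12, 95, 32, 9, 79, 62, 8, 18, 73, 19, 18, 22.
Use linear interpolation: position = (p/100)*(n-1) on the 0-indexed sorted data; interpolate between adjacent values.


Sorted: 4, 7, 8, 9, 12, 18, 18, 19, 22, 32, 37, 62, 73, 79, 95
n = 15
Index = 20/100 * 14 = 2.8000
Lower = data[2] = 8, Upper = data[3] = 9
P20 = 8 + 0.8000*(1) = 8.8000

P20 = 8.8000


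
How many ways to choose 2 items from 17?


C(17,2) = 17!/(2! × 15!)
= 355687428096000/(2 × 1307674368000)
= 136

C(17,2) = 136


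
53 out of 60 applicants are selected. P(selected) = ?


P = 53/60 = 0.8833

P = 0.8833


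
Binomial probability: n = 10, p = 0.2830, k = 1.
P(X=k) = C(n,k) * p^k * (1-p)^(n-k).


C(10,1) = 10
p^1 = 0.283000
(1-p)^9 = 0.050081
P = 10 * 0.283000 * 0.050081 = 0.1417

P(X=1) = 0.1417


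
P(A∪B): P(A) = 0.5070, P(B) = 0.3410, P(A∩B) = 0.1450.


P(A∪B) = 0.5070 + 0.3410 - 0.1450
= 0.8480 - 0.1450
= 0.7030

P(A∪B) = 0.7030


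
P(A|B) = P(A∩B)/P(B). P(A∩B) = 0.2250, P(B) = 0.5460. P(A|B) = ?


P(A|B) = 0.2250/0.5460 = 0.4121

P(A|B) = 0.4121


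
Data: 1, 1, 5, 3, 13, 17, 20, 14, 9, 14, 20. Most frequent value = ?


Frequencies: 1:2, 3:1, 5:1, 9:1, 13:1, 14:2, 17:1, 20:2
Max frequency = 2
Mode = 1, 14, 20

Mode = 1, 14, 20


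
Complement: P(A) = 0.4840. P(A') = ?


P(not A) = 1 - 0.4840 = 0.5160

P(not A) = 0.5160


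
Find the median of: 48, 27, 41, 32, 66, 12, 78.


Sorted: 12, 27, 32, 41, 48, 66, 78
n = 7 (odd)
Middle value = 41

Median = 41


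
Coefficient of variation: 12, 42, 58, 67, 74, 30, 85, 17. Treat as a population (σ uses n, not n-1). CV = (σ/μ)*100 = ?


Mean = 48.1250
SD = 25.3053
CV = (25.3053/48.1250)*100 = 52.5825%

CV = 52.5825%


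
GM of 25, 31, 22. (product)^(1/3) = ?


Product = 25 × 31 × 22 = 17050
GM = 17050^(1/3) = 25.7380

GM = 25.7380


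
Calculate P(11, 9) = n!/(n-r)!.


P(11,9) = 11!/2!
= 39916800/2
= 19958400

P(11,9) = 19958400


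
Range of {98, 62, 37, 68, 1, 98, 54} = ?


Max = 98, Min = 1
Range = 98 - 1 = 97

Range = 97


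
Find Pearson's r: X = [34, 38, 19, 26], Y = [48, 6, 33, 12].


Mean X = 29.2500, Mean Y = 24.7500
SD X = 7.327175, SD Y = 16.753731
Cov = -24.187500
r = -24.187500/(7.327175*16.753731) = -0.1970

r = -0.1970


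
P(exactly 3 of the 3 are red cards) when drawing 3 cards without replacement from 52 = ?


Hypergeometric: P(X=3) = C(26,3)·C(26,0) / C(52,3)
= 2600 × 1 / 22100
= 2600/22100 = 0.1176

P = 0.1176


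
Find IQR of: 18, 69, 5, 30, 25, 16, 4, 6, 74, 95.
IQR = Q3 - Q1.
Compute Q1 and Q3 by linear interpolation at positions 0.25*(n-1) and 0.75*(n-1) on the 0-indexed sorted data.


Sorted: 4, 5, 6, 16, 18, 25, 30, 69, 74, 95
Q1 (25th %ile) = 8.5000
Q3 (75th %ile) = 59.2500
IQR = 59.2500 - 8.5000 = 50.7500

IQR = 50.7500


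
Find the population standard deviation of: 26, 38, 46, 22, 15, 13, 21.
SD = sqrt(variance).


Mean = 25.8571
Variance = 124.9796
SD = sqrt(124.9796) = 11.1794

SD = 11.1794


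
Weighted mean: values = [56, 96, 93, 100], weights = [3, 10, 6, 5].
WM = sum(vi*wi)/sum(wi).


Numerator = 56*3 + 96*10 + 93*6 + 100*5 = 2186
Denominator = 3 + 10 + 6 + 5 = 24
WM = 2186/24 = 91.0833

WM = 91.0833


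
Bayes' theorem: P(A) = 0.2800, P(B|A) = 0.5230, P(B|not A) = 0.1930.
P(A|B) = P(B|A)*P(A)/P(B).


P(B) = P(B|A)*P(A) + P(B|A')*P(A')
= 0.5230*0.2800 + 0.1930*0.7200
= 0.146440 + 0.138960 = 0.285400
P(A|B) = 0.146440/0.285400 = 0.5131

P(A|B) = 0.5131


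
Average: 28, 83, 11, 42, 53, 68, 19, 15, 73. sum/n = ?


Sum = 28 + 83 + 11 + 42 + 53 + 68 + 19 + 15 + 73 = 392
n = 9
Mean = 392/9 = 43.5556

Mean = 43.5556


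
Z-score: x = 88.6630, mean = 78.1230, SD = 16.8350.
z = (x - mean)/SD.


z = (88.6630 - 78.1230)/16.8350
= 10.5400/16.8350
= 0.6261

z = 0.6261


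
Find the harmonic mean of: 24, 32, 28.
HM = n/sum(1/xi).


Sum of reciprocals = 1/24 + 1/32 + 1/28 = 0.108631
HM = 3/0.108631 = 27.6164

HM = 27.6164


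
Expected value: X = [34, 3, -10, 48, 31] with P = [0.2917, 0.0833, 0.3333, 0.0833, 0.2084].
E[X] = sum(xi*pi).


E[X] = 34*0.2917 + 3*0.0833 - 10*0.3333 + 48*0.0833 + 31*0.2084
= 9.9178 + 0.2499 - 3.3330 + 3.9984 + 6.4604
= 17.2935

E[X] = 17.2935


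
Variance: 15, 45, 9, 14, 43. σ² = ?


Mean = 25.2000
Squared deviations: 104.0400, 392.0400, 262.4400, 125.4400, 316.8400
Sum = 1200.8000
Variance = 1200.8000/5 = 240.1600

Variance = 240.1600


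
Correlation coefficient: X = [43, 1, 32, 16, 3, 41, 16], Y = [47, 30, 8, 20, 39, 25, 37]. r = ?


Mean X = 21.7143, Mean Y = 29.4286
SD X = 15.925849, SD Y = 12.104983
Cov = -16.020408
r = -16.020408/(15.925849*12.104983) = -0.0831

r = -0.0831


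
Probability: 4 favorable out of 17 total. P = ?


P = 4/17 = 0.2353

P = 0.2353


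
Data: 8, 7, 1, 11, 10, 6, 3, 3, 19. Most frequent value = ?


Frequencies: 1:1, 3:2, 6:1, 7:1, 8:1, 10:1, 11:1, 19:1
Max frequency = 2
Mode = 3

Mode = 3


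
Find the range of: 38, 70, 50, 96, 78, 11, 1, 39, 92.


Max = 96, Min = 1
Range = 96 - 1 = 95

Range = 95


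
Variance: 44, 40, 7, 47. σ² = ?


Mean = 34.5000
Squared deviations: 90.2500, 30.2500, 756.2500, 156.2500
Sum = 1033.0000
Variance = 1033.0000/4 = 258.2500

Variance = 258.2500


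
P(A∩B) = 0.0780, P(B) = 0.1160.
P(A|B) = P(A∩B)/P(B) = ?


P(A|B) = 0.0780/0.1160 = 0.6724

P(A|B) = 0.6724


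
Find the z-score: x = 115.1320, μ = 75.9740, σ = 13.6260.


z = (115.1320 - 75.9740)/13.6260
= 39.1580/13.6260
= 2.8738

z = 2.8738


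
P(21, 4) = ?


P(21,4) = 21!/17!
= 51090942171709440000/355687428096000
= 143640

P(21,4) = 143640


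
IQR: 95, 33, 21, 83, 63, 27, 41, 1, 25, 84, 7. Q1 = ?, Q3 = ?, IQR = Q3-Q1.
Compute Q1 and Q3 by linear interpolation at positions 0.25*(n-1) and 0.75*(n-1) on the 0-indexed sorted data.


Sorted: 1, 7, 21, 25, 27, 33, 41, 63, 83, 84, 95
Q1 (25th %ile) = 23.0000
Q3 (75th %ile) = 73.0000
IQR = 73.0000 - 23.0000 = 50.0000

IQR = 50.0000


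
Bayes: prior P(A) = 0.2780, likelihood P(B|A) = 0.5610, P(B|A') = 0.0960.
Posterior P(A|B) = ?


P(B) = P(B|A)*P(A) + P(B|A')*P(A')
= 0.5610*0.2780 + 0.0960*0.7220
= 0.155958 + 0.069312 = 0.225270
P(A|B) = 0.155958/0.225270 = 0.6923

P(A|B) = 0.6923


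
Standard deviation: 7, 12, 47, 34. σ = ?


Mean = 25.0000
Variance = 264.5000
SD = sqrt(264.5000) = 16.2635

SD = 16.2635


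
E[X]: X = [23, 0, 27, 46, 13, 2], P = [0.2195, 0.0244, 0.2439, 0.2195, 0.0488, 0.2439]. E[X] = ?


E[X] = 23*0.2195 + 0*0.0244 + 27*0.2439 + 46*0.2195 + 13*0.0488 + 2*0.2439
= 5.0485 + 0 + 6.5853 + 10.0970 + 0.6344 + 0.4878
= 22.8530

E[X] = 22.8530


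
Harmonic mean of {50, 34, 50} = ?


Sum of reciprocals = 1/50 + 1/34 + 1/50 = 0.069412
HM = 3/0.069412 = 43.2203

HM = 43.2203


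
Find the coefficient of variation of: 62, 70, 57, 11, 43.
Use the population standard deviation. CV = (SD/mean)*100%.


Mean = 48.6000
SD = 20.7519
CV = (20.7519/48.6000)*100 = 42.6993%

CV = 42.6993%


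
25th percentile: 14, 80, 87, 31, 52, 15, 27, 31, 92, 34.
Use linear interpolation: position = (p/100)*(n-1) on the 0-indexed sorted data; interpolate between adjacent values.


Sorted: 14, 15, 27, 31, 31, 34, 52, 80, 87, 92
n = 10
Index = 25/100 * 9 = 2.2500
Lower = data[2] = 27, Upper = data[3] = 31
P25 = 27 + 0.2500*(4) = 28.0000

P25 = 28.0000


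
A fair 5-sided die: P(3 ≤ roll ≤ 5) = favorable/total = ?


Favorable outcomes (3 ≤ roll ≤ 5): 3
Total outcomes = 5
P = 3/5 = 0.6000

P = 0.6000


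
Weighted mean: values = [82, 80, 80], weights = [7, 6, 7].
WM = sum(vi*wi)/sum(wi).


Numerator = 82*7 + 80*6 + 80*7 = 1614
Denominator = 7 + 6 + 7 = 20
WM = 1614/20 = 80.7000

WM = 80.7000


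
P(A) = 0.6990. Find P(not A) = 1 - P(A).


P(not A) = 1 - 0.6990 = 0.3010

P(not A) = 0.3010


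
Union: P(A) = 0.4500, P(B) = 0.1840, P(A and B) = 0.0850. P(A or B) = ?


P(A∪B) = 0.4500 + 0.1840 - 0.0850
= 0.6340 - 0.0850
= 0.5490

P(A∪B) = 0.5490


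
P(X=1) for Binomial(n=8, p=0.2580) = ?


C(8,1) = 8
p^1 = 0.258000
(1-p)^7 = 0.123830
P = 8 * 0.258000 * 0.123830 = 0.2556

P(X=1) = 0.2556


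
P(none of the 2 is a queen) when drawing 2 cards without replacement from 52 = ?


P(no queens) = (48/52) × (47/51)
= 0.8507

P = 0.8507


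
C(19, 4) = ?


C(19,4) = 19!/(4! × 15!)
= 121645100408832000/(24 × 1307674368000)
= 3876

C(19,4) = 3876


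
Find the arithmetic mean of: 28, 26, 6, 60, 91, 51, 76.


Sum = 28 + 26 + 6 + 60 + 91 + 51 + 76 = 338
n = 7
Mean = 338/7 = 48.2857

Mean = 48.2857


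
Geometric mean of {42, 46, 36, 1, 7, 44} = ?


Product = 42 × 46 × 36 × 1 × 7 × 44 = 21422016
GM = 21422016^(1/6) = 16.6652

GM = 16.6652


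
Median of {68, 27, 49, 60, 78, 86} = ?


Sorted: 27, 49, 60, 68, 78, 86
n = 6 (even)
Middle values: 60 and 68
Median = (60+68)/2 = 64.0000

Median = 64.0000


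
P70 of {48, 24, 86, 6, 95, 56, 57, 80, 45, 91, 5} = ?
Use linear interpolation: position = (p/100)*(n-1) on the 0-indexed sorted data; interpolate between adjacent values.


Sorted: 5, 6, 24, 45, 48, 56, 57, 80, 86, 91, 95
n = 11
Index = 70/100 * 10 = 7.0000
Lower = data[7] = 80, Upper = data[8] = 86
P70 = 80 + 0*(6) = 80.0000

P70 = 80.0000


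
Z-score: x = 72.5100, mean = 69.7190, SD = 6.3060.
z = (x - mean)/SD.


z = (72.5100 - 69.7190)/6.3060
= 2.7910/6.3060
= 0.4426

z = 0.4426


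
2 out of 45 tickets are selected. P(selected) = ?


P = 2/45 = 0.0444

P = 0.0444


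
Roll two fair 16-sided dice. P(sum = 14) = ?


Total outcomes = 16×16 = 256
Favorable (sum = 14): 13
P = 13/256 = 0.0508

P = 0.0508


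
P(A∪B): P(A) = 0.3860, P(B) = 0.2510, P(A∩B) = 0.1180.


P(A∪B) = 0.3860 + 0.2510 - 0.1180
= 0.6370 - 0.1180
= 0.5190

P(A∪B) = 0.5190


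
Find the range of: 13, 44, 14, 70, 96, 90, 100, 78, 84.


Max = 100, Min = 13
Range = 100 - 13 = 87

Range = 87


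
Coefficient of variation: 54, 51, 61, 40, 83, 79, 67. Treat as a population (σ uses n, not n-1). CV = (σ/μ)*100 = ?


Mean = 62.1429
SD = 14.2671
CV = (14.2671/62.1429)*100 = 22.9586%

CV = 22.9586%


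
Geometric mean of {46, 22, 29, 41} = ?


Product = 46 × 22 × 29 × 41 = 1203268
GM = 1203268^(1/4) = 33.1200

GM = 33.1200


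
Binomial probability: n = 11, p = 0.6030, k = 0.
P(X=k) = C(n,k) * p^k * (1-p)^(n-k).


C(11,0) = 1
p^0 = 1.000000
(1-p)^11 = 3.860962e-05
P = 1 * 1.000000 * 3.860962e-05 = 3.8610e-05

P(X=0) = 3.8610e-05


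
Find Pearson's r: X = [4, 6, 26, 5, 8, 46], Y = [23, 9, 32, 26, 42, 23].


Mean X = 15.8333, Mean Y = 25.8333
SD X = 15.431749, SD Y = 9.990273
Cov = 7.972222
r = 7.972222/(15.431749*9.990273) = 0.0517

r = 0.0517


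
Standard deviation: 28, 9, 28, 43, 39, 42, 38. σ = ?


Mean = 32.4286
Variance = 123.6735
SD = sqrt(123.6735) = 11.1209

SD = 11.1209


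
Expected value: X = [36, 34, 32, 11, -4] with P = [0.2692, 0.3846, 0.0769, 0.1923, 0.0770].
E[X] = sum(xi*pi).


E[X] = 36*0.2692 + 34*0.3846 + 32*0.0769 + 11*0.1923 - 4*0.0770
= 9.6912 + 13.0764 + 2.4608 + 2.1153 - 0.3080
= 27.0357

E[X] = 27.0357


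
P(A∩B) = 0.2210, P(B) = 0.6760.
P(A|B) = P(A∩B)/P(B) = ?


P(A|B) = 0.2210/0.6760 = 0.3269

P(A|B) = 0.3269


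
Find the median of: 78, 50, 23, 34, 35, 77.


Sorted: 23, 34, 35, 50, 77, 78
n = 6 (even)
Middle values: 35 and 50
Median = (35+50)/2 = 42.5000

Median = 42.5000


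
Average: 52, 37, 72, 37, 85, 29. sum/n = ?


Sum = 52 + 37 + 72 + 37 + 85 + 29 = 312
n = 6
Mean = 312/6 = 52.0000

Mean = 52.0000


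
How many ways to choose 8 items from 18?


C(18,8) = 18!/(8! × 10!)
= 6402373705728000/(40320 × 3628800)
= 43758

C(18,8) = 43758


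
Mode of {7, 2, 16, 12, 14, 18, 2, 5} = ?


Frequencies: 2:2, 5:1, 7:1, 12:1, 14:1, 16:1, 18:1
Max frequency = 2
Mode = 2

Mode = 2


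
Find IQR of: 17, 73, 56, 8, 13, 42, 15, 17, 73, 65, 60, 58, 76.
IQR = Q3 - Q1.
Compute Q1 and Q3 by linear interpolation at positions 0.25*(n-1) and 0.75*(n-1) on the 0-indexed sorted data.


Sorted: 8, 13, 15, 17, 17, 42, 56, 58, 60, 65, 73, 73, 76
Q1 (25th %ile) = 17.0000
Q3 (75th %ile) = 65.0000
IQR = 65.0000 - 17.0000 = 48.0000

IQR = 48.0000


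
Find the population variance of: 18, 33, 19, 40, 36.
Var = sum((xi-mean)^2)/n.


Mean = 29.2000
Squared deviations: 125.4400, 14.4400, 104.0400, 116.6400, 46.2400
Sum = 406.8000
Variance = 406.8000/5 = 81.3600

Variance = 81.3600


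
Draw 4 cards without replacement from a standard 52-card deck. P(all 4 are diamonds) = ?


P(all diamonds) = (13/52) × (12/51) × (11/50) × (10/49)
= 0.0026

P = 0.0026


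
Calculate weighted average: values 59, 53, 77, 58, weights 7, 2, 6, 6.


Numerator = 59*7 + 53*2 + 77*6 + 58*6 = 1329
Denominator = 7 + 2 + 6 + 6 = 21
WM = 1329/21 = 63.2857

WM = 63.2857


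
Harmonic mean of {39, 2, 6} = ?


Sum of reciprocals = 1/39 + 1/2 + 1/6 = 0.692308
HM = 3/0.692308 = 4.3333

HM = 4.3333


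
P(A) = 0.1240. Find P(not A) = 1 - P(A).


P(not A) = 1 - 0.1240 = 0.8760

P(not A) = 0.8760


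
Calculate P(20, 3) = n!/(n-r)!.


P(20,3) = 20!/17!
= 2432902008176640000/355687428096000
= 6840

P(20,3) = 6840


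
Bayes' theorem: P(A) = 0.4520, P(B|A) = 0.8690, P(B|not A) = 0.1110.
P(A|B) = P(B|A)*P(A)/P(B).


P(B) = P(B|A)*P(A) + P(B|A')*P(A')
= 0.8690*0.4520 + 0.1110*0.5480
= 0.392788 + 0.060828 = 0.453616
P(A|B) = 0.392788/0.453616 = 0.8659

P(A|B) = 0.8659


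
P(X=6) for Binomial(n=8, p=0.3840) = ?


C(8,6) = 28
p^6 = 0.003206
(1-p)^2 = 0.379456
P = 28 * 0.003206 * 0.379456 = 0.0341

P(X=6) = 0.0341


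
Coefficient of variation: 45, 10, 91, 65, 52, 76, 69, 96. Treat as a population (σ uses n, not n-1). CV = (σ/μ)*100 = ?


Mean = 63.0000
SD = 25.8263
CV = (25.8263/63.0000)*100 = 40.9942%

CV = 40.9942%


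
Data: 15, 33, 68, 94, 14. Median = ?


Sorted: 14, 15, 33, 68, 94
n = 5 (odd)
Middle value = 33

Median = 33


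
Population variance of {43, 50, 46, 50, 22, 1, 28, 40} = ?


Mean = 35.0000
Squared deviations: 64.0000, 225.0000, 121.0000, 225.0000, 169.0000, 1156.0000, 49.0000, 25.0000
Sum = 2034.0000
Variance = 2034.0000/8 = 254.2500

Variance = 254.2500


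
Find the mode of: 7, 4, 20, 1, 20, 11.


Frequencies: 1:1, 4:1, 7:1, 11:1, 20:2
Max frequency = 2
Mode = 20

Mode = 20


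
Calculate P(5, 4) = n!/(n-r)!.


P(5,4) = 5!/1!
= 120/1
= 120

P(5,4) = 120


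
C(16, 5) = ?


C(16,5) = 16!/(5! × 11!)
= 20922789888000/(120 × 39916800)
= 4368

C(16,5) = 4368


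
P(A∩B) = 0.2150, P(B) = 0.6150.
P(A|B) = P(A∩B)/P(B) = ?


P(A|B) = 0.2150/0.6150 = 0.3496

P(A|B) = 0.3496


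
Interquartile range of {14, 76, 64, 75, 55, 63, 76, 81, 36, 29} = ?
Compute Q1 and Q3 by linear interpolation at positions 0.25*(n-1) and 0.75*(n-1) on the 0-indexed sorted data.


Sorted: 14, 29, 36, 55, 63, 64, 75, 76, 76, 81
Q1 (25th %ile) = 40.7500
Q3 (75th %ile) = 75.7500
IQR = 75.7500 - 40.7500 = 35.0000

IQR = 35.0000


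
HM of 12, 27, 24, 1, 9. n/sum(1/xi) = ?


Sum of reciprocals = 1/12 + 1/27 + 1/24 + 1/1 + 1/9 = 1.273148
HM = 5/1.273148 = 3.9273

HM = 3.9273


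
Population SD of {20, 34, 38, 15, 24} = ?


Mean = 26.2000
Variance = 73.7600
SD = sqrt(73.7600) = 8.5884

SD = 8.5884


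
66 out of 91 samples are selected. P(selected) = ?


P = 66/91 = 0.7253

P = 0.7253


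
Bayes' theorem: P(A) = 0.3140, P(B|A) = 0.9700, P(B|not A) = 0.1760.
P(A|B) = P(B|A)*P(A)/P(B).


P(B) = P(B|A)*P(A) + P(B|A')*P(A')
= 0.9700*0.3140 + 0.1760*0.6860
= 0.304580 + 0.120736 = 0.425316
P(A|B) = 0.304580/0.425316 = 0.7161

P(A|B) = 0.7161


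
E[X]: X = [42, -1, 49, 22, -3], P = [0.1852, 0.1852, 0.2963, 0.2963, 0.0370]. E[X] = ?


E[X] = 42*0.1852 - 1*0.1852 + 49*0.2963 + 22*0.2963 - 3*0.0370
= 7.7784 - 0.1852 + 14.5187 + 6.5186 - 0.1110
= 28.5195

E[X] = 28.5195


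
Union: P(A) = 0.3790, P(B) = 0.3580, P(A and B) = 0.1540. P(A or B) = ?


P(A∪B) = 0.3790 + 0.3580 - 0.1540
= 0.7370 - 0.1540
= 0.5830

P(A∪B) = 0.5830


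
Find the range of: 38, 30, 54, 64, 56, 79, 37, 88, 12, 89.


Max = 89, Min = 12
Range = 89 - 12 = 77

Range = 77


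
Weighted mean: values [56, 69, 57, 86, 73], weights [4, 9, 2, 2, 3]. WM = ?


Numerator = 56*4 + 69*9 + 57*2 + 86*2 + 73*3 = 1350
Denominator = 4 + 9 + 2 + 2 + 3 = 20
WM = 1350/20 = 67.5000

WM = 67.5000


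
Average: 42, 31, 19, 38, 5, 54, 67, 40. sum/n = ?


Sum = 42 + 31 + 19 + 38 + 5 + 54 + 67 + 40 = 296
n = 8
Mean = 296/8 = 37.0000

Mean = 37.0000


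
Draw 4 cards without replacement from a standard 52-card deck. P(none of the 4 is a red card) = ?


P(no red cards) = (26/52) × (25/51) × (24/50) × (23/49)
= 0.0552

P = 0.0552


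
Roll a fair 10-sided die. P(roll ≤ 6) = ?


Favorable outcomes (roll ≤ 6): 6
Total outcomes = 10
P = 6/10 = 0.6000

P = 0.6000


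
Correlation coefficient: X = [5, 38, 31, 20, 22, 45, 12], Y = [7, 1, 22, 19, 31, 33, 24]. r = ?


Mean X = 24.7143, Mean Y = 19.5714
SD X = 13.133537, SD Y = 10.952588
Cov = 29.163265
r = 29.163265/(13.133537*10.952588) = 0.2027

r = 0.2027


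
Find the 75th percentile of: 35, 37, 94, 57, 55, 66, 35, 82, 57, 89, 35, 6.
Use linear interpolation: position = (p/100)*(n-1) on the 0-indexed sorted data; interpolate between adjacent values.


Sorted: 6, 35, 35, 35, 37, 55, 57, 57, 66, 82, 89, 94
n = 12
Index = 75/100 * 11 = 8.2500
Lower = data[8] = 66, Upper = data[9] = 82
P75 = 66 + 0.2500*(16) = 70.0000

P75 = 70.0000


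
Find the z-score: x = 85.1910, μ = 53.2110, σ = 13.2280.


z = (85.1910 - 53.2110)/13.2280
= 31.9800/13.2280
= 2.4176

z = 2.4176


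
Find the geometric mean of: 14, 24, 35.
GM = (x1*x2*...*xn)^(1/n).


Product = 14 × 24 × 35 = 11760
GM = 11760^(1/3) = 22.7406

GM = 22.7406


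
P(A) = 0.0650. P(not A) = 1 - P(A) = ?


P(not A) = 1 - 0.0650 = 0.9350

P(not A) = 0.9350


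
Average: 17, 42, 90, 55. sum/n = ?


Sum = 17 + 42 + 90 + 55 = 204
n = 4
Mean = 204/4 = 51.0000

Mean = 51.0000


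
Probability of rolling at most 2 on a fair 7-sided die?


Favorable outcomes (roll ≤ 2): 2
Total outcomes = 7
P = 2/7 = 0.2857

P = 0.2857


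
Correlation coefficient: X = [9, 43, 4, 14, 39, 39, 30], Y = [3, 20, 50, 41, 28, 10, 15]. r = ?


Mean X = 25.4286, Mean Y = 23.8571
SD X = 14.917460, SD Y = 15.651824
Cov = -93.367347
r = -93.367347/(14.917460*15.651824) = -0.3999

r = -0.3999


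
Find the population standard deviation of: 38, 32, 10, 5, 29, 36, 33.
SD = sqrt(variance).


Mean = 26.1429
Variance = 147.8367
SD = sqrt(147.8367) = 12.1588

SD = 12.1588


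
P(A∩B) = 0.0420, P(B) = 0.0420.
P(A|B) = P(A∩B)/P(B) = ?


P(A|B) = 0.0420/0.0420 = 1.0000

P(A|B) = 1.0000


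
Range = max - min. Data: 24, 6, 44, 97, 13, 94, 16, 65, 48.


Max = 97, Min = 6
Range = 97 - 6 = 91

Range = 91


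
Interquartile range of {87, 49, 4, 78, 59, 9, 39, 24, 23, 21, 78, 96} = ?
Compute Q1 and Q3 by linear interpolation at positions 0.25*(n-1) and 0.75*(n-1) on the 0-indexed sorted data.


Sorted: 4, 9, 21, 23, 24, 39, 49, 59, 78, 78, 87, 96
Q1 (25th %ile) = 22.5000
Q3 (75th %ile) = 78.0000
IQR = 78.0000 - 22.5000 = 55.5000

IQR = 55.5000


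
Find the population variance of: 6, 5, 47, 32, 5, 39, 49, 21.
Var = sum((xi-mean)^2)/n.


Mean = 25.5000
Squared deviations: 380.2500, 420.2500, 462.2500, 42.2500, 420.2500, 182.2500, 552.2500, 20.2500
Sum = 2480.0000
Variance = 2480.0000/8 = 310.0000

Variance = 310.0000


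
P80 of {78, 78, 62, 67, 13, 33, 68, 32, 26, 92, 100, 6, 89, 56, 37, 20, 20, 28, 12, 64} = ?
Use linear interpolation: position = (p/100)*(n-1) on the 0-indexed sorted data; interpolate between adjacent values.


Sorted: 6, 12, 13, 20, 20, 26, 28, 32, 33, 37, 56, 62, 64, 67, 68, 78, 78, 89, 92, 100
n = 20
Index = 80/100 * 19 = 15.2000
Lower = data[15] = 78, Upper = data[16] = 78
P80 = 78 + 0.2000*(0) = 78.0000

P80 = 78.0000


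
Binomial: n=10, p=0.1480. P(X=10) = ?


C(10,10) = 1
p^10 = 5.042166e-09
(1-p)^0 = 1.000000
P = 1 * 5.042166e-09 * 1.000000 = 5.0422e-09

P(X=10) = 5.0422e-09


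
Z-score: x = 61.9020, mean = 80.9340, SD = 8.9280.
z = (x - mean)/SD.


z = (61.9020 - 80.9340)/8.9280
= -19.0320/8.9280
= -2.1317

z = -2.1317


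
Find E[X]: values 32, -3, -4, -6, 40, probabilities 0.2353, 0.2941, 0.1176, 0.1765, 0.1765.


E[X] = 32*0.2353 - 3*0.2941 - 4*0.1176 - 6*0.1765 + 40*0.1765
= 7.5296 - 0.8823 - 0.4704 - 1.0590 + 7.0600
= 12.1779

E[X] = 12.1779


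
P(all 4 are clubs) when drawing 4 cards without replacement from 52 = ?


P(all clubs) = (13/52) × (12/51) × (11/50) × (10/49)
= 0.0026

P = 0.0026


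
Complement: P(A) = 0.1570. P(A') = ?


P(not A) = 1 - 0.1570 = 0.8430

P(not A) = 0.8430


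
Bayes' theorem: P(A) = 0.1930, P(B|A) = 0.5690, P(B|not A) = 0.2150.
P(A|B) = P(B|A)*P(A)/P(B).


P(B) = P(B|A)*P(A) + P(B|A')*P(A')
= 0.5690*0.1930 + 0.2150*0.8070
= 0.109817 + 0.173505 = 0.283322
P(A|B) = 0.109817/0.283322 = 0.3876

P(A|B) = 0.3876


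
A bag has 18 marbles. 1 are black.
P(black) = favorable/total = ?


P = 1/18 = 0.0556

P = 0.0556


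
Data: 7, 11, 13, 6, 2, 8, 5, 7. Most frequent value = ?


Frequencies: 2:1, 5:1, 6:1, 7:2, 8:1, 11:1, 13:1
Max frequency = 2
Mode = 7

Mode = 7


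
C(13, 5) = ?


C(13,5) = 13!/(5! × 8!)
= 6227020800/(120 × 40320)
= 1287

C(13,5) = 1287


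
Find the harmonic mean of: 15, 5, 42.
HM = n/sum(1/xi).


Sum of reciprocals = 1/15 + 1/5 + 1/42 = 0.290476
HM = 3/0.290476 = 10.3279

HM = 10.3279


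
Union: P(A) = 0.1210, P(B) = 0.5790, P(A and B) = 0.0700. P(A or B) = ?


P(A∪B) = 0.1210 + 0.5790 - 0.0700
= 0.7000 - 0.0700
= 0.6300

P(A∪B) = 0.6300


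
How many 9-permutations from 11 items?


P(11,9) = 11!/2!
= 39916800/2
= 19958400

P(11,9) = 19958400


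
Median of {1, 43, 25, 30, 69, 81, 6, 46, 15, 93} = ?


Sorted: 1, 6, 15, 25, 30, 43, 46, 69, 81, 93
n = 10 (even)
Middle values: 30 and 43
Median = (30+43)/2 = 36.5000

Median = 36.5000


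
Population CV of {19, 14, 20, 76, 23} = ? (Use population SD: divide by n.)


Mean = 30.4000
SD = 22.9835
CV = (22.9835/30.4000)*100 = 75.6035%

CV = 75.6035%


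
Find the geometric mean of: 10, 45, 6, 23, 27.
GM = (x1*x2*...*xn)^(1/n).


Product = 10 × 45 × 6 × 23 × 27 = 1676700
GM = 1676700^(1/5) = 17.5748

GM = 17.5748


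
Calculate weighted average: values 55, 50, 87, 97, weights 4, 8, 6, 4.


Numerator = 55*4 + 50*8 + 87*6 + 97*4 = 1530
Denominator = 4 + 8 + 6 + 4 = 22
WM = 1530/22 = 69.5455

WM = 69.5455


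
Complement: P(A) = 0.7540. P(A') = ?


P(not A) = 1 - 0.7540 = 0.2460

P(not A) = 0.2460


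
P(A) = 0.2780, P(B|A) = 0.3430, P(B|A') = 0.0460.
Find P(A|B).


P(B) = P(B|A)*P(A) + P(B|A')*P(A')
= 0.3430*0.2780 + 0.0460*0.7220
= 0.095354 + 0.033212 = 0.128566
P(A|B) = 0.095354/0.128566 = 0.7417

P(A|B) = 0.7417


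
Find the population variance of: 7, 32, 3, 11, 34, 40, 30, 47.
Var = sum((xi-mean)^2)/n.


Mean = 25.5000
Squared deviations: 342.2500, 42.2500, 506.2500, 210.2500, 72.2500, 210.2500, 20.2500, 462.2500
Sum = 1866.0000
Variance = 1866.0000/8 = 233.2500

Variance = 233.2500


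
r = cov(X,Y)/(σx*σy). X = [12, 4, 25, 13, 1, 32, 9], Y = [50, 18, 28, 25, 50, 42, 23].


Mean X = 13.7143, Mean Y = 33.7143
SD X = 10.305536, SD Y = 12.360239
Cov = 8.775510
r = 8.775510/(10.305536*12.360239) = 0.0689

r = 0.0689


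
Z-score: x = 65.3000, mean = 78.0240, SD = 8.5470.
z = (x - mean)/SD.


z = (65.3000 - 78.0240)/8.5470
= -12.7240/8.5470
= -1.4887

z = -1.4887


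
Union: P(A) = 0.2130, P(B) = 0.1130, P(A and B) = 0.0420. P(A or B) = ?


P(A∪B) = 0.2130 + 0.1130 - 0.0420
= 0.3260 - 0.0420
= 0.2840

P(A∪B) = 0.2840


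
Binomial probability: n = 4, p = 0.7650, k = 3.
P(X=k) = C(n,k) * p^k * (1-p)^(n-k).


C(4,3) = 4
p^3 = 0.447697
(1-p)^1 = 0.235000
P = 4 * 0.447697 * 0.235000 = 0.4208

P(X=3) = 0.4208


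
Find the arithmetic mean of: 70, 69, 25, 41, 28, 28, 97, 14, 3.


Sum = 70 + 69 + 25 + 41 + 28 + 28 + 97 + 14 + 3 = 375
n = 9
Mean = 375/9 = 41.6667

Mean = 41.6667


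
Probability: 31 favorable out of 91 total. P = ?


P = 31/91 = 0.3407

P = 0.3407


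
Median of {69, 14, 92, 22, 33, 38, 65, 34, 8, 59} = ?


Sorted: 8, 14, 22, 33, 34, 38, 59, 65, 69, 92
n = 10 (even)
Middle values: 34 and 38
Median = (34+38)/2 = 36.0000

Median = 36.0000


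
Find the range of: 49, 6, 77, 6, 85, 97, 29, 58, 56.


Max = 97, Min = 6
Range = 97 - 6 = 91

Range = 91


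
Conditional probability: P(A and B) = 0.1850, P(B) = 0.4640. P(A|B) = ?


P(A|B) = 0.1850/0.4640 = 0.3987

P(A|B) = 0.3987


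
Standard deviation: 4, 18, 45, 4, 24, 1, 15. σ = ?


Mean = 15.8571
Variance = 203.2653
SD = sqrt(203.2653) = 14.2571

SD = 14.2571
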